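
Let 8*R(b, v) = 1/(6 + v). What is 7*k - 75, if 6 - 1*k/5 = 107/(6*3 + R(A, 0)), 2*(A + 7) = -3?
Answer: -12597/173 ≈ -72.815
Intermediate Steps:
A = -17/2 (A = -7 + (½)*(-3) = -7 - 3/2 = -17/2 ≈ -8.5000)
R(b, v) = 1/(8*(6 + v))
k = 54/173 (k = 30 - 535/(6*3 + 1/(8*(6 + 0))) = 30 - 535/(18 + (⅛)/6) = 30 - 535/(18 + (⅛)*(⅙)) = 30 - 535/(18 + 1/48) = 30 - 535/865/48 = 30 - 535*48/865 = 30 - 5*5136/865 = 30 - 5136/173 = 54/173 ≈ 0.31214)
7*k - 75 = 7*(54/173) - 75 = 378/173 - 75 = -12597/173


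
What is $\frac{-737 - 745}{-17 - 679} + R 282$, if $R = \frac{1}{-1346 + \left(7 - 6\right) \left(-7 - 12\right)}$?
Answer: $\frac{101481}{52780} \approx 1.9227$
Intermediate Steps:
$R = - \frac{1}{1365}$ ($R = \frac{1}{-1346 + 1 \left(-19\right)} = \frac{1}{-1346 - 19} = \frac{1}{-1365} = - \frac{1}{1365} \approx -0.0007326$)
$\frac{-737 - 745}{-17 - 679} + R 282 = \frac{-737 - 745}{-17 - 679} - \frac{94}{455} = - \frac{1482}{-696} - \frac{94}{455} = \left(-1482\right) \left(- \frac{1}{696}\right) - \frac{94}{455} = \frac{247}{116} - \frac{94}{455} = \frac{101481}{52780}$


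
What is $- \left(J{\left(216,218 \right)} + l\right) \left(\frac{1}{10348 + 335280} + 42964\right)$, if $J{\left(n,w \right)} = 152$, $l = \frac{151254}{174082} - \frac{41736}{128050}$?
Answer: $- \frac{12623482219698672205591}{1926115727040700} \approx -6.5539 \cdot 10^{6}$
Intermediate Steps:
$l = \frac{3025647087}{5572800025}$ ($l = 151254 \cdot \frac{1}{174082} - \frac{20868}{64025} = \frac{75627}{87041} - \frac{20868}{64025} = \frac{3025647087}{5572800025} \approx 0.54293$)
$- \left(J{\left(216,218 \right)} + l\right) \left(\frac{1}{10348 + 335280} + 42964\right) = - \left(152 + \frac{3025647087}{5572800025}\right) \left(\frac{1}{10348 + 335280} + 42964\right) = - \frac{850091250887 \left(\frac{1}{345628} + 42964\right)}{5572800025} = - \frac{850091250887 \cdot 14849561393}{5572800025 \cdot 345628} = \left(-1\right) \frac{12623482219698672205591}{1926115727040700} = - \frac{12623482219698672205591}{1926115727040700}$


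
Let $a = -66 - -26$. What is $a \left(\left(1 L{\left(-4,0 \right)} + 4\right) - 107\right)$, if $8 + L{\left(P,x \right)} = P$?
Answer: $4600$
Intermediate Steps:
$L{\left(P,x \right)} = -8 + P$
$a = -40$ ($a = -66 + 26 = -40$)
$a \left(\left(1 L{\left(-4,0 \right)} + 4\right) - 107\right) = - 40 \left(\left(1 \left(-8 - 4\right) + 4\right) - 107\right) = - 40 \left(\left(1 \left(-12\right) + 4\right) - 107\right) = - 40 \left(\left(-12 + 4\right) - 107\right) = - 40 \left(-8 - 107\right) = \left(-40\right) \left(-115\right) = 4600$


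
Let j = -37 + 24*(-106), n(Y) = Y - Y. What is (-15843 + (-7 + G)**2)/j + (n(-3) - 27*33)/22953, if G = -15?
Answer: 116745152/19747231 ≈ 5.9120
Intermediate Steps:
n(Y) = 0
j = -2581 (j = -37 - 2544 = -2581)
(-15843 + (-7 + G)**2)/j + (n(-3) - 27*33)/22953 = (-15843 + (-7 - 15)**2)/(-2581) + (0 - 27*33)/22953 = (-15843 + (-22)**2)*(-1/2581) + (0 - 891)*(1/22953) = (-15843 + 484)*(-1/2581) - 891*1/22953 = -15359*(-1/2581) - 297/7651 = 15359/2581 - 297/7651 = 116745152/19747231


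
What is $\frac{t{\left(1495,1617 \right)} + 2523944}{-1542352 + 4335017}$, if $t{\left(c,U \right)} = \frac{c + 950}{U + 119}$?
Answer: $\frac{4381569229}{4848066440} \approx 0.90378$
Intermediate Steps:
$t{\left(c,U \right)} = \frac{950 + c}{119 + U}$
$\frac{t{\left(1495,1617 \right)} + 2523944}{-1542352 + 4335017} = \frac{\frac{950 + 1495}{119 + 1617} + 2523944}{-1542352 + 4335017} = \frac{\frac{1}{1736} \cdot 2445 + 2523944}{2792665} = \left(\frac{1}{1736} \cdot 2445 + 2523944\right) \frac{1}{2792665} = \left(\frac{2445}{1736} + 2523944\right) \frac{1}{2792665} = \frac{4381569229}{1736} \cdot \frac{1}{2792665} = \frac{4381569229}{4848066440}$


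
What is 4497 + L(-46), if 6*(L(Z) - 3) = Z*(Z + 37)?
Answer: 4569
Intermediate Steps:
L(Z) = 3 + Z*(37 + Z)/6 (L(Z) = 3 + (Z*(Z + 37))/6 = 3 + (Z*(37 + Z))/6 = 3 + Z*(37 + Z)/6)
4497 + L(-46) = 4497 + (3 + (⅙)*(-46)² + (37/6)*(-46)) = 4497 + (3 + (⅙)*2116 - 851/3) = 4497 + (3 + 1058/3 - 851/3) = 4497 + 72 = 4569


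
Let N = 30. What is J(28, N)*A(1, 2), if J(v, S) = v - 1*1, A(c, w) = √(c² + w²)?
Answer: 27*√5 ≈ 60.374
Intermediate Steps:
J(v, S) = -1 + v (J(v, S) = v - 1 = -1 + v)
J(28, N)*A(1, 2) = (-1 + 28)*√(1² + 2²) = 27*√(1 + 4) = 27*√5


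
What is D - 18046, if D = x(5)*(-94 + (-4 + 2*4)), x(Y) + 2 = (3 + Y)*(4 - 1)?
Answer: -20026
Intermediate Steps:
x(Y) = 7 + 3*Y (x(Y) = -2 + (3 + Y)*(4 - 1) = -2 + (3 + Y)*3 = -2 + (9 + 3*Y) = 7 + 3*Y)
D = -1980 (D = (7 + 3*5)*(-94 + (-4 + 2*4)) = (7 + 15)*(-94 + (-4 + 8)) = 22*(-94 + 4) = 22*(-90) = -1980)
D - 18046 = -1980 - 18046 = -20026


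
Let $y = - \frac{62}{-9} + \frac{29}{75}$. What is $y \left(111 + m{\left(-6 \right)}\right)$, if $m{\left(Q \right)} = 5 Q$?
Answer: $\frac{14733}{25} \approx 589.32$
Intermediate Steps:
$y = \frac{1637}{225}$ ($y = \left(-62\right) \left(- \frac{1}{9}\right) + 29 \cdot \frac{1}{75} = \frac{62}{9} + \frac{29}{75} = \frac{1637}{225} \approx 7.2756$)
$y \left(111 + m{\left(-6 \right)}\right) = \frac{1637 \left(111 + 5 \left(-6\right)\right)}{225} = \frac{1637 \left(111 - 30\right)}{225} = \frac{1637}{225} \cdot 81 = \frac{14733}{25}$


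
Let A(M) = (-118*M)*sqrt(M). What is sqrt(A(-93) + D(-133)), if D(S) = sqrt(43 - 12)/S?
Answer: sqrt(-133*sqrt(31) + 194119086*I*sqrt(93))/133 ≈ 230.03 + 230.03*I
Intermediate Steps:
D(S) = sqrt(31)/S
A(M) = -118*M**(3/2)
sqrt(A(-93) + D(-133)) = sqrt(-(-10974)*I*sqrt(93) + sqrt(31)/(-133)) = sqrt(-(-10974)*I*sqrt(93) + sqrt(31)*(-1/133)) = sqrt(10974*I*sqrt(93) - sqrt(31)/133) = sqrt(-sqrt(31)/133 + 10974*I*sqrt(93))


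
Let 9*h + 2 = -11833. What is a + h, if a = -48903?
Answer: -50218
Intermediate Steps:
h = -1315 (h = -2/9 + (⅑)*(-11833) = -2/9 - 11833/9 = -1315)
a + h = -48903 - 1315 = -50218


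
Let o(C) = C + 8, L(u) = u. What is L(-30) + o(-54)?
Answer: -76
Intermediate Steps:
o(C) = 8 + C
L(-30) + o(-54) = -30 + (8 - 54) = -30 - 46 = -76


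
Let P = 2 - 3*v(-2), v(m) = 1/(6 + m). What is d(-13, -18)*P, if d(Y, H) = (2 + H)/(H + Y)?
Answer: 20/31 ≈ 0.64516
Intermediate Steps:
P = 5/4 (P = 2 - 3/(6 - 2) = 2 - 3/4 = 2 - 3*¼ = 2 - ¾ = 5/4 ≈ 1.2500)
d(Y, H) = (2 + H)/(H + Y)
d(-13, -18)*P = ((2 - 18)/(-18 - 13))*(5/4) = (-16/(-31))*(5/4) = -1/31*(-16)*(5/4) = (16/31)*(5/4) = 20/31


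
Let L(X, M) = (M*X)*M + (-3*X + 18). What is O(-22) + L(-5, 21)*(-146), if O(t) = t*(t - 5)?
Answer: 317706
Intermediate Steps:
L(X, M) = 18 - 3*X + X*M² (L(X, M) = X*M² + (18 - 3*X) = 18 - 3*X + X*M²)
O(t) = t*(-5 + t)
O(-22) + L(-5, 21)*(-146) = -22*(-5 - 22) + (18 - 3*(-5) - 5*21²)*(-146) = -22*(-27) + (18 + 15 - 5*441)*(-146) = 594 + (18 + 15 - 2205)*(-146) = 594 - 2172*(-146) = 594 + 317112 = 317706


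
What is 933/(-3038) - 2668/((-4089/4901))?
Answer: 1369678343/428358 ≈ 3197.5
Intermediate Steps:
933/(-3038) - 2668/((-4089/4901)) = 933*(-1/3038) - 2668/((-4089*1/4901)) = -933/3038 - 2668/(-141/169) = -933/3038 - 2668*(-169/141) = -933/3038 + 450892/141 = 1369678343/428358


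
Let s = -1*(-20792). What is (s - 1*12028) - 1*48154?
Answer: -39390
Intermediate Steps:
s = 20792
(s - 1*12028) - 1*48154 = (20792 - 1*12028) - 1*48154 = (20792 - 12028) - 48154 = 8764 - 48154 = -39390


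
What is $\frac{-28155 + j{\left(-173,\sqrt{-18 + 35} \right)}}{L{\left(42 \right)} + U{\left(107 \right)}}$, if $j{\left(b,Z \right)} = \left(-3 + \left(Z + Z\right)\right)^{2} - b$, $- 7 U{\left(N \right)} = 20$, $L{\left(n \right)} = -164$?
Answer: $\frac{195335}{1168} + \frac{21 \sqrt{17}}{292} \approx 167.54$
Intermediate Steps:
$U{\left(N \right)} = - \frac{20}{7}$ ($U{\left(N \right)} = \left(- \frac{1}{7}\right) 20 = - \frac{20}{7}$)
$j{\left(b,Z \right)} = \left(-3 + 2 Z\right)^{2} - b$
$\frac{-28155 + j{\left(-173,\sqrt{-18 + 35} \right)}}{L{\left(42 \right)} + U{\left(107 \right)}} = \frac{-28155 + \left(\left(-3 + 2 \sqrt{-18 + 35}\right)^{2} - -173\right)}{-164 - \frac{20}{7}} = \frac{-28155 + \left(\left(-3 + 2 \sqrt{17}\right)^{2} + 173\right)}{- \frac{1168}{7}} = \left(-28155 + \left(173 + \left(-3 + 2 \sqrt{17}\right)^{2}\right)\right) \left(- \frac{7}{1168}\right) = \left(-27982 + \left(-3 + 2 \sqrt{17}\right)^{2}\right) \left(- \frac{7}{1168}\right) = \frac{97937}{584} - \frac{7 \left(-3 + 2 \sqrt{17}\right)^{2}}{1168}$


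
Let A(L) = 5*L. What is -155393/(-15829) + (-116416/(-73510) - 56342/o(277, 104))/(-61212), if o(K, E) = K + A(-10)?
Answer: 13232358374691281/1347352034765330 ≈ 9.8210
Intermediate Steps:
o(K, E) = -50 + K (o(K, E) = K + 5*(-10) = K - 50 = -50 + K)
-155393/(-15829) + (-116416/(-73510) - 56342/o(277, 104))/(-61212) = -155393/(-15829) + (-116416/(-73510) - 56342/(-50 + 277))/(-61212) = -155393*(-1/15829) + (-116416*(-1/73510) - 56342/227)*(-1/61212) = 155393/15829 + (58208/36755 - 56342*1/227)*(-1/61212) = 155393/15829 + (58208/36755 - 56342/227)*(-1/61212) = 155393/15829 - 2057636994/8343385*(-1/61212) = 155393/15829 + 342939499/85119213770 = 13232358374691281/1347352034765330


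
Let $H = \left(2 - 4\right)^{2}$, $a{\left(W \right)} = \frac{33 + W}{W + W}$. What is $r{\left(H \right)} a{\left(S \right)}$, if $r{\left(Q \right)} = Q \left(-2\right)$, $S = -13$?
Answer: $\frac{80}{13} \approx 6.1538$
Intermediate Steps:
$a{\left(W \right)} = \frac{33 + W}{2 W}$
$H = 4$ ($H = \left(-2\right)^{2} = 4$)
$r{\left(Q \right)} = - 2 Q$
$r{\left(H \right)} a{\left(S \right)} = \left(-2\right) 4 \frac{33 - 13}{2 \left(-13\right)} = - 8 \cdot \frac{1}{2} \left(- \frac{1}{13}\right) 20 = \left(-8\right) \left(- \frac{10}{13}\right) = \frac{80}{13}$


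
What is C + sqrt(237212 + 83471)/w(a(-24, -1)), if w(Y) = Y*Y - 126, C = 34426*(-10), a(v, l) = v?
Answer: -344260 + sqrt(320683)/450 ≈ -3.4426e+5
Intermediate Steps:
C = -344260
w(Y) = -126 + Y**2 (w(Y) = Y**2 - 126 = -126 + Y**2)
C + sqrt(237212 + 83471)/w(a(-24, -1)) = -344260 + sqrt(237212 + 83471)/(-126 + (-24)**2) = -344260 + sqrt(320683)/(-126 + 576) = -344260 + sqrt(320683)/450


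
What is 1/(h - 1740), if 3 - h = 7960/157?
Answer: -157/280669 ≈ -0.00055938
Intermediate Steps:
h = -7489/157 (h = 3 - 7960/157 = -7489/157 ≈ -47.701)
1/(h - 1740) = 1/(-7489/157 - 1740) = 1/(-280669/157) = -157/280669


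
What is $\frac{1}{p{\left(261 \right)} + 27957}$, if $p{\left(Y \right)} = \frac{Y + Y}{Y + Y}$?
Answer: $\frac{1}{27958} \approx 3.5768 \cdot 10^{-5}$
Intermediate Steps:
$p{\left(Y \right)} = 1$ ($p{\left(Y \right)} = \frac{2 Y}{2 Y} = 2 Y \frac{1}{2 Y} = 1$)
$\frac{1}{p{\left(261 \right)} + 27957} = \frac{1}{1 + 27957} = \frac{1}{27958}$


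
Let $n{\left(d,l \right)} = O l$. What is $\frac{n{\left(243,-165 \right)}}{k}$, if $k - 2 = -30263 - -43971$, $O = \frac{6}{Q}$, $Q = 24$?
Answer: $- \frac{11}{3656} \approx -0.0030088$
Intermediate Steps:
$O = \frac{1}{4}$ ($O = \frac{6}{24} = 6 \cdot \frac{1}{24} = \frac{1}{4} \approx 0.25$)
$n{\left(d,l \right)} = \frac{l}{4}$
$k = 13710$ ($k = 2 - -13708 = 2 + \left(-30263 + 43971\right) = 2 + 13708 = 13710$)
$\frac{n{\left(243,-165 \right)}}{k} = \frac{\frac{1}{4} \left(-165\right)}{13710} = \left(- \frac{165}{4}\right) \frac{1}{13710} = - \frac{11}{3656}$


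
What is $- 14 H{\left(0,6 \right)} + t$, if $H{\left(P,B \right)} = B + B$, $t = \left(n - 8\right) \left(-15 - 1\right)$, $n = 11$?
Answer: $-216$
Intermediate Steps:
$t = -48$ ($t = \left(11 - 8\right) \left(-15 - 1\right) = 3 \left(-16\right) = -48$)
$H{\left(P,B \right)} = 2 B$
$- 14 H{\left(0,6 \right)} + t = - 14 \cdot 2 \cdot 6 - 48 = \left(-14\right) 12 - 48 = -168 - 48 = -216$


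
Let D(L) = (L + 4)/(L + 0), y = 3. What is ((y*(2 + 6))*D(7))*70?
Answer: 2640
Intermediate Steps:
D(L) = (4 + L)/L
((y*(2 + 6))*D(7))*70 = ((3*(2 + 6))*((4 + 7)/7))*70 = ((3*8)*((⅐)*11))*70 = (24*(11/7))*70 = (264/7)*70 = 2640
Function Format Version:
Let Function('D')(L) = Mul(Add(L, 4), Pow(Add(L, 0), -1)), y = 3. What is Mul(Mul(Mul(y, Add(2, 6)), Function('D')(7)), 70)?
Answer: 2640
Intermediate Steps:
Function('D')(L) = Mul(Pow(L, -1), Add(4, L)) (Function('D')(L) = Mul(Add(4, L), Pow(L, -1)) = Mul(Pow(L, -1), Add(4, L)))
Mul(Mul(Mul(y, Add(2, 6)), Function('D')(7)), 70) = Mul(Mul(Mul(3, Add(2, 6)), Mul(Pow(7, -1), Add(4, 7))), 70) = Mul(Mul(Mul(3, 8), Mul(Rational(1, 7), 11)), 70) = Mul(Mul(24, Rational(11, 7)), 70) = Mul(Rational(264, 7), 70) = 2640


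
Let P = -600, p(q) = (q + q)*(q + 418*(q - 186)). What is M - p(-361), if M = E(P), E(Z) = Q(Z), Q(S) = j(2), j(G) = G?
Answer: -165343052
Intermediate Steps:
p(q) = 2*q*(-77748 + 419*q) (p(q) = (2*q)*(q + 418*(-186 + q)) = (2*q)*(q + (-77748 + 418*q)) = (2*q)*(-77748 + 419*q) = 2*q*(-77748 + 419*q))
Q(S) = 2
E(Z) = 2
M = 2
M - p(-361) = 2 - 2*(-361)*(-77748 + 419*(-361)) = 2 - 2*(-361)*(-77748 - 151259) = 2 - 2*(-361)*(-229007) = 2 - 1*165343054 = 2 - 165343054 = -165343052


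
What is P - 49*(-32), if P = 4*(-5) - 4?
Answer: 1544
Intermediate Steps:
P = -24 (P = -20 - 4 = -24)
P - 49*(-32) = -24 - 49*(-32) = -24 + 1568 = 1544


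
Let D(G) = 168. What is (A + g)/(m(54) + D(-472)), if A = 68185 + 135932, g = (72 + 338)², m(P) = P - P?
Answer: 372217/168 ≈ 2215.6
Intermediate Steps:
m(P) = 0
g = 168100 (g = 410² = 168100)
A = 204117
(A + g)/(m(54) + D(-472)) = (204117 + 168100)/(0 + 168) = 372217/168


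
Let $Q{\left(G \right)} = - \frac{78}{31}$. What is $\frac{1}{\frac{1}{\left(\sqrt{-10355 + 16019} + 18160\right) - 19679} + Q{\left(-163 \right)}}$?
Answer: $- \frac{5566963105}{14010871393} + \frac{3844 \sqrt{354}}{14010871393} \approx -0.39733$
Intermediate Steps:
$Q{\left(G \right)} = - \frac{78}{31}$ ($Q{\left(G \right)} = \left(-78\right) \frac{1}{31} = - \frac{78}{31}$)
$\frac{1}{\frac{1}{\left(\sqrt{-10355 + 16019} + 18160\right) - 19679} + Q{\left(-163 \right)}} = \frac{1}{\frac{1}{\left(\sqrt{-10355 + 16019} + 18160\right) - 19679} - \frac{78}{31}} = \frac{1}{\frac{1}{\left(\sqrt{5664} + 18160\right) - 19679} - \frac{78}{31}} = \frac{1}{\frac{1}{\left(4 \sqrt{354} + 18160\right) - 19679} - \frac{78}{31}} = \frac{1}{\frac{1}{\left(18160 + 4 \sqrt{354}\right) - 19679} - \frac{78}{31}} = \frac{1}{\frac{1}{-1519 + 4 \sqrt{354}} - \frac{78}{31}} = \frac{1}{- \frac{78}{31} + \frac{1}{-1519 + 4 \sqrt{354}}}$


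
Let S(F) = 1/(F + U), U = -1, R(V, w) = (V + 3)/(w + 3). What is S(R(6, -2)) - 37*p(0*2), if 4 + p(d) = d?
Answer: 1185/8 ≈ 148.13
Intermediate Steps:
R(V, w) = (3 + V)/(3 + w)
S(F) = 1/(-1 + F) (S(F) = 1/(F - 1) = 1/(-1 + F))
p(d) = -4 + d
S(R(6, -2)) - 37*p(0*2) = 1/(-1 + (3 + 6)/(3 - 2)) - 37*(-4 + 0*2) = 1/(-1 + 9/1) - 37*(-4 + 0) = 1/(-1 + 1*9) - 37*(-4) = 1/(-1 + 9) + 148 = 1/8 + 148 = ⅛ + 148 = 1185/8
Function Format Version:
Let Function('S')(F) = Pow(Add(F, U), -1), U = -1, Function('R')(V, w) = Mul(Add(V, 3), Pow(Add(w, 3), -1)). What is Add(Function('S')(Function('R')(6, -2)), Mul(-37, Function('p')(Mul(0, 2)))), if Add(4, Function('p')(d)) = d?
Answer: Rational(1185, 8) ≈ 148.13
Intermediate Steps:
Function('R')(V, w) = Mul(Pow(Add(3, w), -1), Add(3, V)) (Function('R')(V, w) = Mul(Add(3, V), Pow(Add(3, w), -1)) = Mul(Pow(Add(3, w), -1), Add(3, V)))
Function('S')(F) = Pow(Add(-1, F), -1) (Function('S')(F) = Pow(Add(F, -1), -1) = Pow(Add(-1, F), -1))
Function('p')(d) = Add(-4, d)
Add(Function('S')(Function('R')(6, -2)), Mul(-37, Function('p')(Mul(0, 2)))) = Add(Pow(Add(-1, Mul(Pow(Add(3, -2), -1), Add(3, 6))), -1), Mul(-37, Add(-4, Mul(0, 2)))) = Add(Pow(Add(-1, Mul(Pow(1, -1), 9)), -1), Mul(-37, Add(-4, 0))) = Add(Pow(Add(-1, Mul(1, 9)), -1), Mul(-37, -4)) = Add(Pow(Add(-1, 9), -1), 148) = Add(Pow(8, -1), 148) = Add(Rational(1, 8), 148) = Rational(1185, 8)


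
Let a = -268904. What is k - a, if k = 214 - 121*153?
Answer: 250605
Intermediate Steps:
k = -18299 (k = 214 - 18513 = -18299)
k - a = -18299 - 1*(-268904) = -18299 + 268904 = 250605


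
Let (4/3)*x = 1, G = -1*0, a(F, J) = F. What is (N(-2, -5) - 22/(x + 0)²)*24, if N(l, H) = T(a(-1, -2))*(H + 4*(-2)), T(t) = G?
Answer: -2816/3 ≈ -938.67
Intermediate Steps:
G = 0
T(t) = 0
x = ¾ (x = (¾)*1 = ¾ ≈ 0.75000)
N(l, H) = 0 (N(l, H) = 0*(H + 4*(-2)) = 0*(H - 8) = 0*(-8 + H) = 0)
(N(-2, -5) - 22/(x + 0)²)*24 = (0 - 22/(¾ + 0)²)*24 = (0 - 22/((¾)²))*24 = (0 - 22/9/16)*24 = (0 - 22*16/9)*24 = (0 - 352/9)*24 = -352/9*24 = -2816/3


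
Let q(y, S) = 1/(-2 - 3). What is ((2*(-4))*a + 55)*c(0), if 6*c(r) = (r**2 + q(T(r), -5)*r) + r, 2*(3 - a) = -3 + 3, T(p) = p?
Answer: 0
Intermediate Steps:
a = 3 (a = 3 - (-3 + 3)/2 = 3 - 1/2*0 = 3 + 0 = 3)
q(y, S) = -1/5 (q(y, S) = 1/(-5) = -1/5)
c(r) = r**2/6 + 2*r/15 (c(r) = ((r**2 - r/5) + r)/6 = (r**2 + 4*r/5)/6 = r**2/6 + 2*r/15)
((2*(-4))*a + 55)*c(0) = ((2*(-4))*3 + 55)*((1/30)*0*(4 + 5*0)) = (-8*3 + 55)*((1/30)*0*(4 + 0)) = (-24 + 55)*((1/30)*0*4) = 31*0 = 0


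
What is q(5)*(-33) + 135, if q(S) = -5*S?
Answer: 960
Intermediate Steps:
q(5)*(-33) + 135 = -5*5*(-33) + 135 = -25*(-33) + 135 = 825 + 135 = 960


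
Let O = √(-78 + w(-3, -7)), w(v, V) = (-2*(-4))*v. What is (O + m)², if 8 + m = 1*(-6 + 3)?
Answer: (11 - I*√102)² ≈ 19.0 - 222.19*I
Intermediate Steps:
w(v, V) = 8*v
O = I*√102 (O = √(-78 + 8*(-3)) = √(-78 - 24) = √(-102) = I*√102 ≈ 10.1*I)
m = -11 (m = -8 + 1*(-6 + 3) = -8 + 1*(-3) = -8 - 3 = -11)
(O + m)² = (I*√102 - 11)² = (-11 + I*√102)²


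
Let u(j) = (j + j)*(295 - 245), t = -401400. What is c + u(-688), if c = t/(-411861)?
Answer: -9445211800/137287 ≈ -68799.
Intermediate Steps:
u(j) = 100*j (u(j) = (2*j)*50 = 100*j)
c = 133800/137287 (c = -401400/(-411861) = -401400*(-1/411861) = 133800/137287 ≈ 0.97460)
c + u(-688) = 133800/137287 + 100*(-688) = 133800/137287 - 68800 = -9445211800/137287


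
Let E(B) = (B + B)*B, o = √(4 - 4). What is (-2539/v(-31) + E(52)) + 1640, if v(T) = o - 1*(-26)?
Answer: 180709/26 ≈ 6950.3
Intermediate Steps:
o = 0 (o = √0 = 0)
E(B) = 2*B² (E(B) = (2*B)*B = 2*B²)
v(T) = 26 (v(T) = 0 - 1*(-26) = 0 + 26 = 26)
(-2539/v(-31) + E(52)) + 1640 = (-2539/26 + 2*52²) + 1640 = (-2539*1/26 + 2*2704) + 1640 = (-2539/26 + 5408) + 1640 = 138069/26 + 1640 = 180709/26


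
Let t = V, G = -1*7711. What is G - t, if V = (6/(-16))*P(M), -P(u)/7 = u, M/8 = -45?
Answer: -6766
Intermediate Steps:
M = -360 (M = 8*(-45) = -360)
P(u) = -7*u
G = -7711
V = -945 (V = (6/(-16))*(-7*(-360)) = (6*(-1/16))*2520 = -3/8*2520 = -945)
t = -945
G - t = -7711 - 1*(-945) = -7711 + 945 = -6766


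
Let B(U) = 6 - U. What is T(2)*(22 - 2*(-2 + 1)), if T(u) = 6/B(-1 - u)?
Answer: 16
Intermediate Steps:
T(u) = 6/(7 + u) (T(u) = 6/(6 - (-1 - u)) = 6/(6 + (1 + u)) = 6/(7 + u))
T(2)*(22 - 2*(-2 + 1)) = (6/(7 + 2))*(22 - 2*(-2 + 1)) = (6/9)*(22 - 2*(-1)) = (6*(⅑))*(22 + 2) = (⅔)*24 = 16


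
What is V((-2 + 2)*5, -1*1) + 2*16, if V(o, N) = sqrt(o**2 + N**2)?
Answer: 33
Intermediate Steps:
V(o, N) = sqrt(N**2 + o**2)
V((-2 + 2)*5, -1*1) + 2*16 = sqrt((-1*1)**2 + ((-2 + 2)*5)**2) + 2*16 = sqrt((-1)**2 + (0*5)**2) + 32 = sqrt(1 + 0**2) + 32 = sqrt(1 + 0) + 32 = sqrt(1) + 32 = 1 + 32 = 33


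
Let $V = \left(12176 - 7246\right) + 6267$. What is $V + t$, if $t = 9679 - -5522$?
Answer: $26398$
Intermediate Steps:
$t = 15201$ ($t = 9679 + 5522 = 15201$)
$V = 11197$ ($V = \left(12176 - 7246\right) + 6267 = 4930 + 6267 = 11197$)
$V + t = 11197 + 15201 = 26398$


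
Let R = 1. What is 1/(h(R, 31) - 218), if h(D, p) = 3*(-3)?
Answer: -1/227 ≈ -0.0044053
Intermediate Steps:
h(D, p) = -9
1/(h(R, 31) - 218) = 1/(-9 - 218) = 1/(-227) = -1/227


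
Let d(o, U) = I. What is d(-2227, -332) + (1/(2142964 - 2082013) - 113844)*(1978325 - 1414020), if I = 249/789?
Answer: -1029818356148570312/16030113 ≈ -6.4243e+10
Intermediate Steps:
I = 83/263 (I = 249*(1/789) = 83/263 ≈ 0.31559)
d(o, U) = 83/263
d(-2227, -332) + (1/(2142964 - 2082013) - 113844)*(1978325 - 1414020) = 83/263 + (1/(2142964 - 2082013) - 113844)*(1978325 - 1414020) = 83/263 + (1/60951 - 113844)*564305 = 83/263 - 6938905643/60951*564305 = 83/263 - 3915659148873115/60951 = -1029818356148570312/16030113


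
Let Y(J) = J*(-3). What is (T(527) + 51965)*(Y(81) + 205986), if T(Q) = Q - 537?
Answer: 10689377565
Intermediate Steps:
Y(J) = -3*J
T(Q) = -537 + Q
(T(527) + 51965)*(Y(81) + 205986) = ((-537 + 527) + 51965)*(-3*81 + 205986) = (-10 + 51965)*(-243 + 205986) = 51955*205743 = 10689377565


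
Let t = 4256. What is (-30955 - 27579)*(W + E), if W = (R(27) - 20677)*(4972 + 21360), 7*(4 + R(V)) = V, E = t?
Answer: 31869788631456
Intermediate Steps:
E = 4256
R(V) = -4 + V/7
W = -3811293680/7 (W = ((-4 + (⅐)*27) - 20677)*(4972 + 21360) = ((-4 + 27/7) - 20677)*26332 = (-⅐ - 20677)*26332 = -144740/7*26332 = -3811293680/7 ≈ -5.4447e+8)
(-30955 - 27579)*(W + E) = (-30955 - 27579)*(-3811293680/7 + 4256) = -58534*(-3811263888/7) = 31869788631456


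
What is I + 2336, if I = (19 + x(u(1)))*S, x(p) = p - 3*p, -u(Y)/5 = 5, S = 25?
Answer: 4061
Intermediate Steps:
u(Y) = -25 (u(Y) = -5*5 = -25)
x(p) = -2*p
I = 1725 (I = (19 - 2*(-25))*25 = (19 + 50)*25 = 69*25 = 1725)
I + 2336 = 1725 + 2336 = 4061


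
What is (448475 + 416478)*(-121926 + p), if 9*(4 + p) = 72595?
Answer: -886382210575/9 ≈ -9.8487e+10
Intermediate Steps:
p = 72559/9 (p = -4 + (⅑)*72595 = -4 + 72595/9 = 72559/9 ≈ 8062.1)
(448475 + 416478)*(-121926 + p) = (448475 + 416478)*(-121926 + 72559/9) = 864953*(-1024775/9) = -886382210575/9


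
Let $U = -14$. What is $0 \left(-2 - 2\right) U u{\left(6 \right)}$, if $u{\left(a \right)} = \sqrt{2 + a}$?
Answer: $0$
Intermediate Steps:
$0 \left(-2 - 2\right) U u{\left(6 \right)} = 0 \left(-2 - 2\right) \left(-14\right) \sqrt{2 + 6} = 0 \left(-4\right) \left(-14\right) \sqrt{8} = 0 \left(-14\right) 2 \sqrt{2} = 0 \cdot 2 \sqrt{2} = 0$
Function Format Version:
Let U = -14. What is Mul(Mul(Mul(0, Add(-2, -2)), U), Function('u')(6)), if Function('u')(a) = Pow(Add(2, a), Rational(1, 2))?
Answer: 0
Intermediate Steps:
Mul(Mul(Mul(0, Add(-2, -2)), U), Function('u')(6)) = Mul(Mul(Mul(0, Add(-2, -2)), -14), Pow(Add(2, 6), Rational(1, 2))) = Mul(Mul(Mul(0, -4), -14), Pow(8, Rational(1, 2))) = Mul(Mul(0, -14), Mul(2, Pow(2, Rational(1, 2)))) = Mul(0, Mul(2, Pow(2, Rational(1, 2)))) = 0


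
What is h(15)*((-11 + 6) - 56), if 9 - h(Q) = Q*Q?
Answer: 13176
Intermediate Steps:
h(Q) = 9 - Q**2 (h(Q) = 9 - Q*Q = 9 - Q**2)
h(15)*((-11 + 6) - 56) = (9 - 1*15**2)*((-11 + 6) - 56) = (9 - 1*225)*(-5 - 56) = (9 - 225)*(-61) = -216*(-61) = 13176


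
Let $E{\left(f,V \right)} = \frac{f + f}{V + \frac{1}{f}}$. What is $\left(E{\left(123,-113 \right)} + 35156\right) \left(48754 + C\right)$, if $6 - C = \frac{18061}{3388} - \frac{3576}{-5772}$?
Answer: $\frac{19408592613393493225}{11324284972} \approx 1.7139 \cdot 10^{9}$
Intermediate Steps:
$C = \frac{80803}{1629628}$ ($C = 6 - \left(\frac{18061}{3388} - \frac{3576}{-5772}\right) = 6 - \left(18061 \cdot \frac{1}{3388} - - \frac{298}{481}\right) = 6 - \left(\frac{18061}{3388} + \frac{298}{481}\right) = 6 - \frac{9696965}{1629628} = \frac{80803}{1629628} \approx 0.049584$)
$E{\left(f,V \right)} = \frac{2 f}{V + \frac{1}{f}}$
$\left(E{\left(123,-113 \right)} + 35156\right) \left(48754 + C\right) = \left(\frac{2 \cdot 123^{2}}{1 - 13899} + 35156\right) \left(48754 + \frac{80803}{1629628}\right) = \left(2 \cdot 15129 \frac{1}{1 - 13899} + 35156\right) \frac{79450964315}{1629628} = \left(2 \cdot 15129 \frac{1}{-13898} + 35156\right) \frac{79450964315}{1629628} = \left(2 \cdot 15129 \left(- \frac{1}{13898}\right) + 35156\right) \frac{79450964315}{1629628} = \left(- \frac{15129}{6949} + 35156\right) \frac{79450964315}{1629628} = \frac{244283915}{6949} \cdot \frac{79450964315}{1629628} = \frac{19408592613393493225}{11324284972}$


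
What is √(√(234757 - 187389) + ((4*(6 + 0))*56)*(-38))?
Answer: √(-51072 + 2*√11842) ≈ 225.51*I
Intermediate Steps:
√(√(234757 - 187389) + ((4*(6 + 0))*56)*(-38)) = √(√47368 + ((4*6)*56)*(-38)) = √(2*√11842 + (24*56)*(-38)) = √(2*√11842 + 1344*(-38)) = √(2*√11842 - 51072) = √(-51072 + 2*√11842)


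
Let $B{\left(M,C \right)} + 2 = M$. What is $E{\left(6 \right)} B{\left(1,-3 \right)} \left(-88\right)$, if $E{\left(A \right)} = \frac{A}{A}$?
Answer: $88$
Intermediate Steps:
$E{\left(A \right)} = 1$
$B{\left(M,C \right)} = -2 + M$
$E{\left(6 \right)} B{\left(1,-3 \right)} \left(-88\right) = 1 \left(-2 + 1\right) \left(-88\right) = 1 \left(-1\right) \left(-88\right) = \left(-1\right) \left(-88\right) = 88$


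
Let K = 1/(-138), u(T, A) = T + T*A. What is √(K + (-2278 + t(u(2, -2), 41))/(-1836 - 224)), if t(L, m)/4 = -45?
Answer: √1497551505/35535 ≈ 1.0890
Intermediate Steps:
u(T, A) = T + A*T
t(L, m) = -180 (t(L, m) = 4*(-45) = -180)
K = -1/138 ≈ -0.0072464
√(K + (-2278 + t(u(2, -2), 41))/(-1836 - 224)) = √(-1/138 + (-2278 - 180)/(-1836 - 224)) = √(-1/138 - 2458/(-2060)) = √(-1/138 - 2458*(-1/2060)) = √(-1/138 + 1229/1030) = √(42143/35535) = √1497551505/35535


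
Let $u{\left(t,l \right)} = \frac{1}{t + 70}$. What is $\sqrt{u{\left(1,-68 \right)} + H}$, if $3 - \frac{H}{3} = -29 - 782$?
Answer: $\frac{\sqrt{12310193}}{71} \approx 49.417$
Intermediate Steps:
$u{\left(t,l \right)} = \frac{1}{70 + t}$
$H = 2442$ ($H = 9 - 3 \left(-29 - 782\right) = 9 - -2433 = 9 + 2433 = 2442$)
$\sqrt{u{\left(1,-68 \right)} + H} = \sqrt{\frac{1}{70 + 1} + 2442} = \sqrt{\frac{1}{71} + 2442} = \sqrt{\frac{173383}{71}} = \frac{\sqrt{12310193}}{71}$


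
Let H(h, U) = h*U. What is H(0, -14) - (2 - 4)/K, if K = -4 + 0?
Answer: -½ ≈ -0.50000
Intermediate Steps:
K = -4
H(h, U) = U*h
H(0, -14) - (2 - 4)/K = -14*0 - (2 - 4)/(-4) = 0 - (-2)*(-1)/4 = 0 - 1*½ = 0 - ½ = -½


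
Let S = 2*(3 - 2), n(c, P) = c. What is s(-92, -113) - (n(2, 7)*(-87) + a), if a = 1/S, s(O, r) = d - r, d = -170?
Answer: 233/2 ≈ 116.50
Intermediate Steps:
s(O, r) = -170 - r
S = 2 (S = 2*1 = 2)
a = ½ (a = 1/2 = ½ ≈ 0.50000)
s(-92, -113) - (n(2, 7)*(-87) + a) = (-170 - 1*(-113)) - (2*(-87) + ½) = (-170 + 113) - (-174 + ½) = -57 - 1*(-347/2) = -57 + 347/2 = 233/2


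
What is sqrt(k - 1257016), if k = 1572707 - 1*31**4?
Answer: I*sqrt(607830) ≈ 779.63*I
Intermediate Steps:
k = 649186 (k = 1572707 - 1*923521 = 1572707 - 923521 = 649186)
sqrt(k - 1257016) = sqrt(649186 - 1257016) = sqrt(-607830) = I*sqrt(607830)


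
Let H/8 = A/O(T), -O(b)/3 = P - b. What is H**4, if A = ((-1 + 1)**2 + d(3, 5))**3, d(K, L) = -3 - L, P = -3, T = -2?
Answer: 281474976710656/81 ≈ 3.4750e+12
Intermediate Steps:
O(b) = 9 + 3*b (O(b) = -3*(-3 - b) = 9 + 3*b)
A = -512 (A = ((-1 + 1)**2 + (-3 - 1*5))**3 = (0**2 + (-3 - 5))**3 = (0 - 8)**3 = (-8)**3 = -512)
H = -4096/3 (H = 8*(-512/(9 + 3*(-2))) = 8*(-512/(9 - 6)) = 8*(-512/3) = -4096/3 ≈ -1365.3)
H**4 = (-4096/3)**4 = 281474976710656/81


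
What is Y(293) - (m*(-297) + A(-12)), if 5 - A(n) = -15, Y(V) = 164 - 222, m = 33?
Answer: 9723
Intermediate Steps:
Y(V) = -58
A(n) = 20 (A(n) = 5 - 1*(-15) = 5 + 15 = 20)
Y(293) - (m*(-297) + A(-12)) = -58 - (33*(-297) + 20) = -58 - (-9801 + 20) = -58 - 1*(-9781) = -58 + 9781 = 9723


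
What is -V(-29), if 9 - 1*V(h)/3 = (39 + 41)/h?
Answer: -1023/29 ≈ -35.276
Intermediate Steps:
V(h) = 27 - 240/h (V(h) = 27 - 3*(39 + 41)/h = 27 - 240/h)
-V(-29) = -(27 - 240/(-29)) = -(27 - 240*(-1/29)) = -(27 + 240/29) = -1*1023/29 = -1023/29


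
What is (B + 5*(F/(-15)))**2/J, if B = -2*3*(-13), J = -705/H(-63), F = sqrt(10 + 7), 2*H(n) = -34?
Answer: 931141/6345 - 884*sqrt(17)/705 ≈ 141.58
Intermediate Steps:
H(n) = -17 (H(n) = (1/2)*(-34) = -17)
F = sqrt(17) ≈ 4.1231
J = 705/17 (J = -705/(-17) = -705*(-1/17) = 705/17 ≈ 41.471)
B = 78 (B = -6*(-13) = 78)
(B + 5*(F/(-15)))**2/J = (78 + 5*(sqrt(17)/(-15)))**2/(705/17) = (78 + 5*(sqrt(17)*(-1/15)))**2*(17/705) = (78 + 5*(-sqrt(17)/15))**2*(17/705) = (78 - sqrt(17)/3)**2*(17/705) = 17*(78 - sqrt(17)/3)**2/705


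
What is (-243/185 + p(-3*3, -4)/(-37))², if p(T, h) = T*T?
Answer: 419904/34225 ≈ 12.269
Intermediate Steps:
p(T, h) = T²
(-243/185 + p(-3*3, -4)/(-37))² = (-243/185 + (-3*3)²/(-37))² = (-243*1/185 + (-9)²*(-1/37))² = (-243/185 + 81*(-1/37))² = (-243/185 - 81/37)² = (-648/185)² = 419904/34225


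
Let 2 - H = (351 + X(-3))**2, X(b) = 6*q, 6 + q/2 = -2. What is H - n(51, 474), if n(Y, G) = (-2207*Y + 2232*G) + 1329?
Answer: -1011763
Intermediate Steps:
q = -16 (q = -12 + 2*(-2) = -12 - 4 = -16)
X(b) = -96 (X(b) = 6*(-16) = -96)
n(Y, G) = 1329 - 2207*Y + 2232*G
H = -65023 (H = 2 - (351 - 96)**2 = 2 - 1*255**2 = 2 - 1*65025 = 2 - 65025 = -65023)
H - n(51, 474) = -65023 - (1329 - 2207*51 + 2232*474) = -65023 - (1329 - 112557 + 1057968) = -65023 - 1*946740 = -65023 - 946740 = -1011763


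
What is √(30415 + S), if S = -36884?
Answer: I*√6469 ≈ 80.43*I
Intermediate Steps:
√(30415 + S) = √(30415 - 36884) = √(-6469) = I*√6469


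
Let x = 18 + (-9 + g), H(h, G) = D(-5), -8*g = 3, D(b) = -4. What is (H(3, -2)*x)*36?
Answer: -1242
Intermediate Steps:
g = -3/8 (g = -1/8*3 = -3/8 ≈ -0.37500)
H(h, G) = -4
x = 69/8 (x = 18 + (-9 - 3/8) = 18 - 75/8 = 69/8 ≈ 8.6250)
(H(3, -2)*x)*36 = -4*69/8*36 = -69/2*36 = -1242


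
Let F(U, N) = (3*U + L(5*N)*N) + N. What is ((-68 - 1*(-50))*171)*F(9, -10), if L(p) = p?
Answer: -1591326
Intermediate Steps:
F(U, N) = N + 3*U + 5*N² (F(U, N) = (3*U + (5*N)*N) + N = (3*U + 5*N²) + N = N + 3*U + 5*N²)
((-68 - 1*(-50))*171)*F(9, -10) = ((-68 - 1*(-50))*171)*(-10 + 3*9 + 5*(-10)²) = ((-68 + 50)*171)*(-10 + 27 + 5*100) = (-18*171)*(-10 + 27 + 500) = -3078*517 = -1591326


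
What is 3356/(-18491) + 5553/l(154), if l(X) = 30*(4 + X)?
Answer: 28924361/29215780 ≈ 0.99003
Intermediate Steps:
l(X) = 120 + 30*X
3356/(-18491) + 5553/l(154) = 3356/(-18491) + 5553/(120 + 30*154) = 3356*(-1/18491) + 5553/(120 + 4620) = -3356/18491 + 5553/4740 = -3356/18491 + 5553*(1/4740) = -3356/18491 + 1851/1580 = 28924361/29215780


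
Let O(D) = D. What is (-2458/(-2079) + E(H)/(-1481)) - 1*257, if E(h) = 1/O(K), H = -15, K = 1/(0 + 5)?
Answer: -787672840/3078999 ≈ -255.82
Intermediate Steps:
K = ⅕ (K = 1/5 = ⅕ ≈ 0.20000)
E(h) = 5 (E(h) = 1/(⅕) = 5)
(-2458/(-2079) + E(H)/(-1481)) - 1*257 = (-2458/(-2079) + 5/(-1481)) - 1*257 = (-2458*(-1/2079) + 5*(-1/1481)) - 257 = (2458/2079 - 5/1481) - 257 = 3629903/3078999 - 257 = -787672840/3078999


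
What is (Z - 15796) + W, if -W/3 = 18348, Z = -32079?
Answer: -102919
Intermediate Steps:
W = -55044 (W = -3*18348 = -55044)
(Z - 15796) + W = (-32079 - 15796) - 55044 = -47875 - 55044 = -102919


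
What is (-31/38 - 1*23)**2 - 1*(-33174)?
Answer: 48722281/1444 ≈ 33741.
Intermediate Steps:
(-31/38 - 1*23)**2 - 1*(-33174) = (-31*1/38 - 23)**2 + 33174 = (-31/38 - 23)**2 + 33174 = (-905/38)**2 + 33174 = 819025/1444 + 33174 = 48722281/1444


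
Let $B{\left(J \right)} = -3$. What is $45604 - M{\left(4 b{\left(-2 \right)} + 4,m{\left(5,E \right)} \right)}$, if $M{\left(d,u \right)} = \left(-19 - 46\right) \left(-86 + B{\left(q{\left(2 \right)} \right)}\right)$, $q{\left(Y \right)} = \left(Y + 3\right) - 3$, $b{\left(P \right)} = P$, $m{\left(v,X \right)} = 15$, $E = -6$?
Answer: $39819$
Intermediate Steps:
$q{\left(Y \right)} = Y$ ($q{\left(Y \right)} = \left(3 + Y\right) - 3 = Y$)
$M{\left(d,u \right)} = 5785$ ($M{\left(d,u \right)} = \left(-19 - 46\right) \left(-86 - 3\right) = \left(-65\right) \left(-89\right) = 5785$)
$45604 - M{\left(4 b{\left(-2 \right)} + 4,m{\left(5,E \right)} \right)} = 45604 - 5785 = 39819$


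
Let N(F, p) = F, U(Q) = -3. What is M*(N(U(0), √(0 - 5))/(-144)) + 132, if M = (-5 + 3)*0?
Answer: 132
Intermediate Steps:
M = 0 (M = -2*0 = 0)
M*(N(U(0), √(0 - 5))/(-144)) + 132 = 0*(-3/(-144)) + 132 = 0*(-3*(-1/144)) + 132 = 0*(1/48) + 132 = 0 + 132 = 132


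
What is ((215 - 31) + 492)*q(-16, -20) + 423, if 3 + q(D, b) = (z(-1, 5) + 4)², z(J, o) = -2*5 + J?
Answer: 31519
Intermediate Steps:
z(J, o) = -10 + J
q(D, b) = 46 (q(D, b) = -3 + ((-10 - 1) + 4)² = -3 + (-11 + 4)² = -3 + (-7)² = -3 + 49 = 46)
((215 - 31) + 492)*q(-16, -20) + 423 = ((215 - 31) + 492)*46 + 423 = (184 + 492)*46 + 423 = 676*46 + 423 = 31096 + 423 = 31519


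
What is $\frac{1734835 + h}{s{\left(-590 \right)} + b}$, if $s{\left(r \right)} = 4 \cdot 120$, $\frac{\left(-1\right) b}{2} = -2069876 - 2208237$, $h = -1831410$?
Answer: $- \frac{96575}{8556706} \approx -0.011286$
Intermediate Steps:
$b = 8556226$ ($b = - 2 \left(-2069876 - 2208237\right) = \left(-2\right) \left(-4278113\right) = 8556226$)
$s{\left(r \right)} = 480$
$\frac{1734835 + h}{s{\left(-590 \right)} + b} = \frac{1734835 - 1831410}{480 + 8556226} = - \frac{96575}{8556706}$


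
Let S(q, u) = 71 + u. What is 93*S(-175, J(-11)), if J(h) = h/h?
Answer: 6696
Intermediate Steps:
J(h) = 1
93*S(-175, J(-11)) = 93*(71 + 1) = 93*72 = 6696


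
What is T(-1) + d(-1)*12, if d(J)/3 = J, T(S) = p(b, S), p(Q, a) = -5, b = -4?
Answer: -41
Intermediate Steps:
T(S) = -5
d(J) = 3*J
T(-1) + d(-1)*12 = -5 + (3*(-1))*12 = -5 - 3*12 = -5 - 36 = -41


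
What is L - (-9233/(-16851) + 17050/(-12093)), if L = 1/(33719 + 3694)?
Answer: 730219982444/847109897451 ≈ 0.86201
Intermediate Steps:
L = 1/37413 ≈ 2.6729e-5
L - (-9233/(-16851) + 17050/(-12093)) = 1/37413 - (-9233/(-16851) + 17050/(-12093)) = 1/37413 - (-9233*(-1/16851) + 17050*(-1/12093)) = 1/37413 - (9233/16851 - 17050/12093) = 1/37413 - 1*(-19517209/22642127) = 1/37413 + 19517209/22642127 = 730219982444/847109897451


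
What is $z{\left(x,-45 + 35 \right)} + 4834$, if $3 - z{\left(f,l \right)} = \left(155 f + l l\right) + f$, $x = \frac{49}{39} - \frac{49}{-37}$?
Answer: $\frac{160373}{37} \approx 4334.4$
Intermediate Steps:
$x = \frac{3724}{1443}$ ($x = 49 \cdot \frac{1}{39} - - \frac{49}{37} = \frac{49}{39} + \frac{49}{37} = \frac{3724}{1443} \approx 2.5807$)
$z{\left(f,l \right)} = 3 - l^{2} - 156 f$ ($z{\left(f,l \right)} = 3 - \left(\left(155 f + l l\right) + f\right) = 3 - \left(\left(155 f + l^{2}\right) + f\right) = 3 - \left(\left(l^{2} + 155 f\right) + f\right) = 3 - \left(l^{2} + 156 f\right) = 3 - l^{2} - 156 f$)
$z{\left(x,-45 + 35 \right)} + 4834 = \left(3 - \left(-45 + 35\right)^{2} - \frac{14896}{37}\right) + 4834 = \left(3 - \left(-10\right)^{2} - \frac{14896}{37}\right) + 4834 = \left(3 - 100 - \frac{14896}{37}\right) + 4834 = - \frac{18485}{37} + 4834 = \frac{160373}{37}$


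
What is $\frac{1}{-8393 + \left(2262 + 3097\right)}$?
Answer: $- \frac{1}{3034} \approx -0.0003296$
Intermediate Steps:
$\frac{1}{-8393 + \left(2262 + 3097\right)} = \frac{1}{-8393 + 5359} = \frac{1}{-3034} = - \frac{1}{3034}$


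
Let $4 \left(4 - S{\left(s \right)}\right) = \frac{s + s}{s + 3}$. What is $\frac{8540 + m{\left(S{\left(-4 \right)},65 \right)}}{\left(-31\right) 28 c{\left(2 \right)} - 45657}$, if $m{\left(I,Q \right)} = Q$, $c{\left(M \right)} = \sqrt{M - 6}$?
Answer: $- \frac{78575697}{417515069} + \frac{2987656 i}{417515069} \approx -0.1882 + 0.0071558 i$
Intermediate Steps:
$S{\left(s \right)} = 4 - \frac{s}{2 \left(3 + s\right)}$ ($S{\left(s \right)} = 4 - \frac{\left(s + s\right) \frac{1}{s + 3}}{4} = 4 - \frac{2 s \frac{1}{3 + s}}{4} = 4 - \frac{s}{2 \left(3 + s\right)}$)
$c{\left(M \right)} = \sqrt{-6 + M}$
$\frac{8540 + m{\left(S{\left(-4 \right)},65 \right)}}{\left(-31\right) 28 c{\left(2 \right)} - 45657} = \frac{8540 + 65}{\left(-31\right) 28 \sqrt{-6 + 2} - 45657} = \frac{8605}{- 868 \sqrt{-4} - 45657} = \frac{8605}{- 868 \cdot 2 i - 45657} = \frac{8605}{- 1736 i - 45657} = \frac{8605}{-45657 - 1736 i} = 8605 \frac{-45657 + 1736 i}{2087575345} = \frac{1721 \left(-45657 + 1736 i\right)}{417515069}$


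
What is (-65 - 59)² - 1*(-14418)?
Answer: 29794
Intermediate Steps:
(-65 - 59)² - 1*(-14418) = (-124)² + 14418 = 15376 + 14418 = 29794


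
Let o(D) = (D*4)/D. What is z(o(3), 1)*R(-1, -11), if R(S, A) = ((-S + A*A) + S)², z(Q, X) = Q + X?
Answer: 73205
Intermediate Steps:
o(D) = 4 (o(D) = (4*D)/D = 4)
R(S, A) = A⁴ (R(S, A) = ((-S + A²) + S)² = ((A² - S) + S)² = (A²)² = A⁴)
z(o(3), 1)*R(-1, -11) = (4 + 1)*(-11)⁴ = 5*14641 = 73205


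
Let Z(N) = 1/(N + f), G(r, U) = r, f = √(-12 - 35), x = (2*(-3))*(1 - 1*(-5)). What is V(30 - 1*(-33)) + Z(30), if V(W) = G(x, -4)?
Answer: (-36*√47 + 1079*I)/(√47 - 30*I) ≈ -35.968 - 0.0072393*I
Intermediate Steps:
x = -36 (x = -6*(1 + 5) = -6*6 = -36)
f = I*√47 (f = √(-47) = I*√47 ≈ 6.8557*I)
V(W) = -36
Z(N) = 1/(N + I*√47)
V(30 - 1*(-33)) + Z(30) = -36 + 1/(30 + I*√47)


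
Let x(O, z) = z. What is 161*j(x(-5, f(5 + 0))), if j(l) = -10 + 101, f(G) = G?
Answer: 14651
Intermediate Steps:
j(l) = 91
161*j(x(-5, f(5 + 0))) = 161*91 = 14651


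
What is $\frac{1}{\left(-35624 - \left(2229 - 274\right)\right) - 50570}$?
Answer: $- \frac{1}{88149} \approx -1.1344 \cdot 10^{-5}$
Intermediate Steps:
$\frac{1}{\left(-35624 - \left(2229 - 274\right)\right) - 50570} = \frac{1}{\left(-35624 - 1955\right) - 50570} = \frac{1}{-37579 - 50570} = \frac{1}{-88149} = - \frac{1}{88149}$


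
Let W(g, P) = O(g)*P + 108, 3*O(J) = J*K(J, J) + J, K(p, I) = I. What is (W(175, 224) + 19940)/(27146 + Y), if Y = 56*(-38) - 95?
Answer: 6959344/74769 ≈ 93.078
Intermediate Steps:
O(J) = J/3 + J²/3 (O(J) = (J*J + J)/3 = (J² + J)/3 = (J + J²)/3 = J/3 + J²/3)
W(g, P) = 108 + P*g*(1 + g)/3 (W(g, P) = (g*(1 + g)/3)*P + 108 = P*g*(1 + g)/3 + 108 = 108 + P*g*(1 + g)/3)
Y = -2223 (Y = -2128 - 95 = -2223)
(W(175, 224) + 19940)/(27146 + Y) = ((108 + (⅓)*224*175*(1 + 175)) + 19940)/(27146 - 2223) = ((108 + (⅓)*224*175*176) + 19940)/24923 = ((108 + 6899200/3) + 19940)*(1/24923) = (6899524/3 + 19940)*(1/24923) = (6959344/3)*(1/24923) = 6959344/74769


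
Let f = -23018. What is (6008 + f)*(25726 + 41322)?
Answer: -1140486480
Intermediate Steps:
(6008 + f)*(25726 + 41322) = (6008 - 23018)*(25726 + 41322) = -17010*67048 = -1140486480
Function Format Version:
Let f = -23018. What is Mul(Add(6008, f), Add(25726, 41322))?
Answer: -1140486480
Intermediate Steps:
Mul(Add(6008, f), Add(25726, 41322)) = Mul(Add(6008, -23018), Add(25726, 41322)) = Mul(-17010, 67048) = -1140486480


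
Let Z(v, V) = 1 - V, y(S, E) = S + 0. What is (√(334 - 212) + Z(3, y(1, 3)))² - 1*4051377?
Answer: -4051255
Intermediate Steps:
y(S, E) = S
(√(334 - 212) + Z(3, y(1, 3)))² - 1*4051377 = (√(334 - 212) + (1 - 1*1))² - 1*4051377 = (√122 + (1 - 1))² - 4051377 = (√122 + 0)² - 4051377 = (√122)² - 4051377 = 122 - 4051377 = -4051255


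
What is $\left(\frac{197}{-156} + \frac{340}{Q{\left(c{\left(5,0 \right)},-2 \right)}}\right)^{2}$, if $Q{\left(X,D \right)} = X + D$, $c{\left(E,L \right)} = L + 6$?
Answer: $\frac{170641969}{24336} \approx 7011.9$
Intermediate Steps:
$c{\left(E,L \right)} = 6 + L$
$Q{\left(X,D \right)} = D + X$
$\left(\frac{197}{-156} + \frac{340}{Q{\left(c{\left(5,0 \right)},-2 \right)}}\right)^{2} = \left(\frac{197}{-156} + \frac{340}{-2 + \left(6 + 0\right)}\right)^{2} = \left(197 \left(- \frac{1}{156}\right) + \frac{340}{-2 + 6}\right)^{2} = \left(- \frac{197}{156} + \frac{340}{4}\right)^{2} = \left(- \frac{197}{156} + 340 \cdot \frac{1}{4}\right)^{2} = \left(- \frac{197}{156} + 85\right)^{2} = \left(\frac{13063}{156}\right)^{2} = \frac{170641969}{24336}$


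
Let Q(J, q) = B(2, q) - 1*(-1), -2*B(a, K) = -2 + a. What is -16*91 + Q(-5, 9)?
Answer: -1455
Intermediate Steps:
B(a, K) = 1 - a/2 (B(a, K) = -(-2 + a)/2 = 1 - a/2)
Q(J, q) = 1 (Q(J, q) = (1 - ½*2) - 1*(-1) = (1 - 1) + 1 = 0 + 1 = 1)
-16*91 + Q(-5, 9) = -16*91 + 1 = -1456 + 1 = -1455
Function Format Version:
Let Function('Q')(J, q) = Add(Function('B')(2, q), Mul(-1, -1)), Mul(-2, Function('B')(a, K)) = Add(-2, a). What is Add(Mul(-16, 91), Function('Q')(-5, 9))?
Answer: -1455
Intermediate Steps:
Function('B')(a, K) = Add(1, Mul(Rational(-1, 2), a)) (Function('B')(a, K) = Mul(Rational(-1, 2), Add(-2, a)) = Add(1, Mul(Rational(-1, 2), a)))
Function('Q')(J, q) = 1 (Function('Q')(J, q) = Add(Add(1, Mul(Rational(-1, 2), 2)), Mul(-1, -1)) = Add(Add(1, -1), 1) = Add(0, 1) = 1)
Add(Mul(-16, 91), Function('Q')(-5, 9)) = Add(Mul(-16, 91), 1) = Add(-1456, 1) = -1455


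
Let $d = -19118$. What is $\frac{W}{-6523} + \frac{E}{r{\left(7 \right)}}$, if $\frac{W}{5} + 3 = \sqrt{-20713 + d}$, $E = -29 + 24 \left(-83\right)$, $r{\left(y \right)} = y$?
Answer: $- \frac{13182878}{45661} - \frac{5 i \sqrt{39831}}{6523} \approx -288.71 - 0.15298 i$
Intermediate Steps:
$E = -2021$ ($E = -29 - 1992 = -2021$)
$W = -15 + 5 i \sqrt{39831}$ ($W = -15 + 5 \sqrt{-20713 - 19118} = -15 + 5 \sqrt{-39831} = -15 + 5 i \sqrt{39831} \approx -15.0 + 997.89 i$)
$\frac{W}{-6523} + \frac{E}{r{\left(7 \right)}} = \frac{-15 + 5 i \sqrt{39831}}{-6523} - \frac{2021}{7} = \left(-15 + 5 i \sqrt{39831}\right) \left(- \frac{1}{6523}\right) - \frac{2021}{7} = \left(\frac{15}{6523} - \frac{5 i \sqrt{39831}}{6523}\right) - \frac{2021}{7} = - \frac{13182878}{45661} - \frac{5 i \sqrt{39831}}{6523}$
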